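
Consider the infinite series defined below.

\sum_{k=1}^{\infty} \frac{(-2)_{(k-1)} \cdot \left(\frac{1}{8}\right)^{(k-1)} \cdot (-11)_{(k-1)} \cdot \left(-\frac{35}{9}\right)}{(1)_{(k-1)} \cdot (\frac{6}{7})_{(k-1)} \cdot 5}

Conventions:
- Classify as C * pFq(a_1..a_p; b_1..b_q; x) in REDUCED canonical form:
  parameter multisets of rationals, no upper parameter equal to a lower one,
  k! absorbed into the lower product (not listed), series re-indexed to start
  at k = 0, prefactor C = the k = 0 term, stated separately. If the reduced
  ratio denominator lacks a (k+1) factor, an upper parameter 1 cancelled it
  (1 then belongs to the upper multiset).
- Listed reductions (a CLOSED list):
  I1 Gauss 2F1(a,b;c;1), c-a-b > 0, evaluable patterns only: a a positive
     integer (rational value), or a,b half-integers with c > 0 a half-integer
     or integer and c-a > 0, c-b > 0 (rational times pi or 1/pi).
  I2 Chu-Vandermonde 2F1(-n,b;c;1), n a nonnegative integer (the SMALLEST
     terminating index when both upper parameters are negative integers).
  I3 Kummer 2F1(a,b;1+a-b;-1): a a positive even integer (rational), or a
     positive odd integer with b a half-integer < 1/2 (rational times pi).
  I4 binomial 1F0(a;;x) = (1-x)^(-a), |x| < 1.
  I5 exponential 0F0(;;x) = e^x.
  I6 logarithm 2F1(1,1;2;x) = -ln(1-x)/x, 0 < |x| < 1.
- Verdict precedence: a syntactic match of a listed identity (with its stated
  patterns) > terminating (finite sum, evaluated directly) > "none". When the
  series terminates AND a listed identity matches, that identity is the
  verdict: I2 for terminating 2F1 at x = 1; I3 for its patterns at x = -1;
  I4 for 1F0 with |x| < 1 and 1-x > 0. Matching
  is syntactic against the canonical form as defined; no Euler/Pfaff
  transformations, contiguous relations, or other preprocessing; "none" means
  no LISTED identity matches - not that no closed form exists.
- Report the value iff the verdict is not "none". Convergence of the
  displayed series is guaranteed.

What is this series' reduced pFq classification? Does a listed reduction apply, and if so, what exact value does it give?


Canonical form: C = -\frac{7}{9} times 2F1 with upper {-11, -2}, lower {\frac{6}{7}}, x = \frac{1}{8}. Verdict: terminating - upper parameter -2 makes this a finite sum (last index 2), evaluated exactly. Value: -\frac{92393}{22464}.

First insight: with t_0 = -\frac{7}{9}, the constant factors (C = -7/9) combine into one prefactor.
Step ratio: r(k) = \frac{1}{8} * (k-11) (k-2) / [(k+\frac{6}{7}) (k+1)] - rational in k, leading ratio \frac{1}{8}; with t_0 = -\frac{7}{9}, classification follows.


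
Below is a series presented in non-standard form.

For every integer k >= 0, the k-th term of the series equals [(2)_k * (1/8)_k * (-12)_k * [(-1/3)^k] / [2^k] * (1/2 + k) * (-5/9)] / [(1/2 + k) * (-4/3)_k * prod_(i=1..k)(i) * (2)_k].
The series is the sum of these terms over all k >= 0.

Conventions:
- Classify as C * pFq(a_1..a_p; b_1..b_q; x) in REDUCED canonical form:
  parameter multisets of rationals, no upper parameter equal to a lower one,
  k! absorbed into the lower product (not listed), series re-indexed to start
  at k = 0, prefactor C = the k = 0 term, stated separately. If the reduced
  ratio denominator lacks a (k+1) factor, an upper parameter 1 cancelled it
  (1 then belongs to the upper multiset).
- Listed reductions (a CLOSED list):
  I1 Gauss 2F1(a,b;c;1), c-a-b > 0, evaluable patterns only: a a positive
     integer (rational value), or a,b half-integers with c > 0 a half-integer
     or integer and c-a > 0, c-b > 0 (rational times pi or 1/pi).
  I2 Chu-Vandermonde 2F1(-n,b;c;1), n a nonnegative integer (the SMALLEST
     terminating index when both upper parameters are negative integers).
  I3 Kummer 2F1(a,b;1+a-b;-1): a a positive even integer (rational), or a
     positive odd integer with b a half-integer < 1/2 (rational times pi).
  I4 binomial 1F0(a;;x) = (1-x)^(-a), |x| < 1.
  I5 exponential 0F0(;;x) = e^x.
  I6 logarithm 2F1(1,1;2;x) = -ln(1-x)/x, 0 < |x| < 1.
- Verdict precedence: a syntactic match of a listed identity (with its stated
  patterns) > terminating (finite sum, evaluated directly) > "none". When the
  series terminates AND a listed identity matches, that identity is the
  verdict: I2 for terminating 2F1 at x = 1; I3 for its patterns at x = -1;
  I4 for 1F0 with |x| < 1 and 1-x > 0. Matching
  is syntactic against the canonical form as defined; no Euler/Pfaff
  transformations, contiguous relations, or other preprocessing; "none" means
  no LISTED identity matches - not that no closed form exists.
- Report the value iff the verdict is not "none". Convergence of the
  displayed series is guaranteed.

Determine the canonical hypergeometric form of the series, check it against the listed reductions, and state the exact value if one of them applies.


Classification (C = -5/9): 2F1 with upper {-12, 1/8}, lower {-4/3}, argument x = -1/6. Verdict: terminating - upper -12 stops the sum at k = 12; the 13 terms are added exactly. Sum: -3401217207016795106885/1730246948038725599232.

First insight: t_0 being -5/9, the parameter 2 appears in both the upper and lower lists and cancels (alongside the other common factor).
Ratio: r(k) = (-1/6) * (k-12) (k+1/8) / [(k-4/3) (k+1)] - rational in k. x = (-1/6); t_0 = -5/9; negate the roots.


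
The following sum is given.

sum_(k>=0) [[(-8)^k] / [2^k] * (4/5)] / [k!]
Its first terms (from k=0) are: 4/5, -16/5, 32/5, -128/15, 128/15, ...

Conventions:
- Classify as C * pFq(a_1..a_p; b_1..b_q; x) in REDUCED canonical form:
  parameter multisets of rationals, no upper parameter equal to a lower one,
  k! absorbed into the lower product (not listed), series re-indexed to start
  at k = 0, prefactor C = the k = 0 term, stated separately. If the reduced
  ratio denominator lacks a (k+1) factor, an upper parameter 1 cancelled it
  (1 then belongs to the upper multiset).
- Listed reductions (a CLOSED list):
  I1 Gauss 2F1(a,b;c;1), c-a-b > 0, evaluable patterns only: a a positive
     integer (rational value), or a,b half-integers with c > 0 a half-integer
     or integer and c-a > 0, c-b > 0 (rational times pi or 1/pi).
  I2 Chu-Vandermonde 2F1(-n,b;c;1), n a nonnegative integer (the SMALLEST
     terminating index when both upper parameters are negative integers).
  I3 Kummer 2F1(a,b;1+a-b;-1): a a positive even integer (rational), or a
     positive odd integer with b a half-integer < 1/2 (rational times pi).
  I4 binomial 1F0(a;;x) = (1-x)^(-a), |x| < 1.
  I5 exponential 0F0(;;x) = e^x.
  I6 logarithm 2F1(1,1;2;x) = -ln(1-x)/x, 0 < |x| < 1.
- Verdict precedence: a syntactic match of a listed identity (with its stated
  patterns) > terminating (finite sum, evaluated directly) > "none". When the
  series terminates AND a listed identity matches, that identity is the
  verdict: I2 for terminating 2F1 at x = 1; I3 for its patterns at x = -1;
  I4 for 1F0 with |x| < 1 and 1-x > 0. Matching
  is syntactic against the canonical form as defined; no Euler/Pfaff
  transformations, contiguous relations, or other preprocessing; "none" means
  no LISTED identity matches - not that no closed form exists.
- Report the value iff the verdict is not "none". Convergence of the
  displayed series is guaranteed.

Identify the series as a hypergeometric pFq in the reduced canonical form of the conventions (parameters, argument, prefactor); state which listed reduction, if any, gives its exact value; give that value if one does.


The tell: t_0 = 4/5 here, and the two k-th powers (C = 4/5, x = -4) combine into one argument.
Ratio: r(k) = (-4) * 1 / [(k+1)] ; factor over Q: parameters, x = (-4), and C = 4/5.

With C = 4/5: the canonical form is 0F0(-; -; -4). Verdict: the I5 exponential reduction matches (the 0F0 exponential series at x = -4). Value: (4/5) * e^(-4).


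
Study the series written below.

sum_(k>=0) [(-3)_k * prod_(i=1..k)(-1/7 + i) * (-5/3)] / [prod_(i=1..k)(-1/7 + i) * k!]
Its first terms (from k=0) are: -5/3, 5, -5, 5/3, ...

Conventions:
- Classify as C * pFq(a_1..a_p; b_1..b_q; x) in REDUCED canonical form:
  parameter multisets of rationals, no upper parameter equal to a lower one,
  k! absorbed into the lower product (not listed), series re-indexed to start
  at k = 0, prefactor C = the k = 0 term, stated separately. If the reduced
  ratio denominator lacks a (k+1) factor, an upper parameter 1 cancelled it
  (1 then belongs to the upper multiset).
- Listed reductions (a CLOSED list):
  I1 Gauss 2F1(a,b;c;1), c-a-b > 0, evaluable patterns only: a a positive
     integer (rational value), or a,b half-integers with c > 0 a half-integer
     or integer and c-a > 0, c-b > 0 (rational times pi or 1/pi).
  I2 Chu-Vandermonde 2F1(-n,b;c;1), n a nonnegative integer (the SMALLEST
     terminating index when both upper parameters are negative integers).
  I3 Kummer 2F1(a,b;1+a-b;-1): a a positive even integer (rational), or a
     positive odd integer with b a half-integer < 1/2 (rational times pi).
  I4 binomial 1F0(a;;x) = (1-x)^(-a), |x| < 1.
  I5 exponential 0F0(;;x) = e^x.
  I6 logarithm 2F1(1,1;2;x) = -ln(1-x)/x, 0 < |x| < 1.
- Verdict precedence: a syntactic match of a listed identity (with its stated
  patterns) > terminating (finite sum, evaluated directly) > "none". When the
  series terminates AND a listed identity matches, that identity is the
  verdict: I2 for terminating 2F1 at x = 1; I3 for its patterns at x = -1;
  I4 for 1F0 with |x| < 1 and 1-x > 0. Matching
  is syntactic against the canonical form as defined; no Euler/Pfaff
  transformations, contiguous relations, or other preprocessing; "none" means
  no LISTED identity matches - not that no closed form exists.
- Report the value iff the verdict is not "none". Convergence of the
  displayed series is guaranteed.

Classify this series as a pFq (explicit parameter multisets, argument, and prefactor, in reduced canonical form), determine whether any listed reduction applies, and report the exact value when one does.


At argument 1: a 1F0 with upper {-3}, lower {-}, scaled by C = -5/3. Verdict: terminating - upper parameter -3 makes this a finite sum (last index 3), evaluated exactly. Hence: 0.

Key observation: with t_0 = -5/3, the parameter 6/7 appears in both the upper and lower lists and cancels.
Adjacent-term ratio: r(k) = 1 * (k-3) / [(k+1)] ; factor over Q: parameters, x = 1, and C = -5/3.


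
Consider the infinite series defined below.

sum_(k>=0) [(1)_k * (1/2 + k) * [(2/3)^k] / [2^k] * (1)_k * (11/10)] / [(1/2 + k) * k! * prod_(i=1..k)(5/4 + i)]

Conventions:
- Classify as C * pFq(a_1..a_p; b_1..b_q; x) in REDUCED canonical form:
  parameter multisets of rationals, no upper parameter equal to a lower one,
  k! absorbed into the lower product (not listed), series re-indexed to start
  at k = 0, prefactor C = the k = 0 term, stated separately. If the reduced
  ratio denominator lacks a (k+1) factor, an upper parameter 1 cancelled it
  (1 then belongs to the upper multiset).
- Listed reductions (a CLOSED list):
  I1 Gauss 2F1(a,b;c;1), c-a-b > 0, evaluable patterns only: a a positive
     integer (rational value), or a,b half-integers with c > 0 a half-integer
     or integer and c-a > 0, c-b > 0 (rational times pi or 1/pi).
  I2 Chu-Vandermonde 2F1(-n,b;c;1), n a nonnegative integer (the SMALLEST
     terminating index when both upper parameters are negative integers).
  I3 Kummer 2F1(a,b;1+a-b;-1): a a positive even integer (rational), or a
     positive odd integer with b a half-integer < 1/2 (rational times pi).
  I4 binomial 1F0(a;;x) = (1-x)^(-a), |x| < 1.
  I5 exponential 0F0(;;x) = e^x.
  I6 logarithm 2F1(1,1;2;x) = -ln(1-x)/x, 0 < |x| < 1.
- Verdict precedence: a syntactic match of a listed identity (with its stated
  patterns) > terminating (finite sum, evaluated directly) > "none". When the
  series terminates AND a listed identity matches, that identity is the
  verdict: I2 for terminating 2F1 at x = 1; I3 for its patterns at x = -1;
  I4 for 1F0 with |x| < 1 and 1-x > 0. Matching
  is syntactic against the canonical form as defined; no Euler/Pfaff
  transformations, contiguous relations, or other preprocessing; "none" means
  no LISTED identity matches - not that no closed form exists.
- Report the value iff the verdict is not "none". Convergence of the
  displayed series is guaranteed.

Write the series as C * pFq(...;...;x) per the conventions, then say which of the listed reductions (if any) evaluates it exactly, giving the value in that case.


Canonical form: C = 11/10 times 2F1 with upper {1, 1}, lower {9/4}, x = 1/3. Verdict: none. A 2F1 with upper {1, 1} fits none of I1-I6 at x = 1/3; the sum runs forever.

Structural cue: t_0 being 11/10, striking the common factor k + 1/2 reduces the term (C = 11/10).
Term ratio: r(k) = (1/3) * (k+1) (k+1) / [(k+9/4) (k+1)] ; factor over Q: parameters, x = (1/3), and C = 11/10.


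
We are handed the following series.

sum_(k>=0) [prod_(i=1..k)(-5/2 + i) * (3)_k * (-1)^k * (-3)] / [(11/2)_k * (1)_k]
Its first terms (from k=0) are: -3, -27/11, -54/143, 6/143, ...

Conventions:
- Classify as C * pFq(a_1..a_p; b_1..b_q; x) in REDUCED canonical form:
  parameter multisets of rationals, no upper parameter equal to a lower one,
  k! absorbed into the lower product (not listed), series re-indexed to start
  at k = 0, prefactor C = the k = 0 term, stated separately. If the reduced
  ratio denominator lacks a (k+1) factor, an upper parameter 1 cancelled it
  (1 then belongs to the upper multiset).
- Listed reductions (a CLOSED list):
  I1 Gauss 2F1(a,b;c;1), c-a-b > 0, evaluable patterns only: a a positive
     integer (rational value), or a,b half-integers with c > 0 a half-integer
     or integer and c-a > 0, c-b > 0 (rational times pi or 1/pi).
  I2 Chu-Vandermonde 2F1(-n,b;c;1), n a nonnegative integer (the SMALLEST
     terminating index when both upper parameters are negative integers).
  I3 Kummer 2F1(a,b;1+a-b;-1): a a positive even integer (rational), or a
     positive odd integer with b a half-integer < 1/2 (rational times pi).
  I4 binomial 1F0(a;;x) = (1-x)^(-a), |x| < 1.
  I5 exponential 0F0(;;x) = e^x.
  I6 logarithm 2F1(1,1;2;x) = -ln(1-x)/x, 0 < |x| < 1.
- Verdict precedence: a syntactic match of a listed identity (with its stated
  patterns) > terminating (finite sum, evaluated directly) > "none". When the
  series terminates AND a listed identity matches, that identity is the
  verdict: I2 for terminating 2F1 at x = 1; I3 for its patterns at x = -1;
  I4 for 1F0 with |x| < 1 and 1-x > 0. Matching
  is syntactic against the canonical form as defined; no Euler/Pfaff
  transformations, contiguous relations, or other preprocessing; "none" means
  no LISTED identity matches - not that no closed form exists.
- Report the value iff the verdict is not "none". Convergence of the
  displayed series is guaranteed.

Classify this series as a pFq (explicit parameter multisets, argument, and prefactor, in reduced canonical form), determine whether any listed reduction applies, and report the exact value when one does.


At argument -1: a 2F1 with upper {-3/2, 3}, lower {11/2}, scaled by C = -3. Verdict (x = -1): the Kummer evaluation I3 applies (x = -1; c = 11/2 equals 1+a-b for upper {-3/2, 3}: listed pattern). Sum: (-945/512) * pi.

Structural cue: t_0 being -3, the running product (prefactor -3) telescopes to a rising factorial.
Adjacent-term ratio: r(k) = (-1) * (k-3/2) (k+3) / [(k+11/2) (k+1)] - rational; roots negated = parameters, x = (-1), C = -3.


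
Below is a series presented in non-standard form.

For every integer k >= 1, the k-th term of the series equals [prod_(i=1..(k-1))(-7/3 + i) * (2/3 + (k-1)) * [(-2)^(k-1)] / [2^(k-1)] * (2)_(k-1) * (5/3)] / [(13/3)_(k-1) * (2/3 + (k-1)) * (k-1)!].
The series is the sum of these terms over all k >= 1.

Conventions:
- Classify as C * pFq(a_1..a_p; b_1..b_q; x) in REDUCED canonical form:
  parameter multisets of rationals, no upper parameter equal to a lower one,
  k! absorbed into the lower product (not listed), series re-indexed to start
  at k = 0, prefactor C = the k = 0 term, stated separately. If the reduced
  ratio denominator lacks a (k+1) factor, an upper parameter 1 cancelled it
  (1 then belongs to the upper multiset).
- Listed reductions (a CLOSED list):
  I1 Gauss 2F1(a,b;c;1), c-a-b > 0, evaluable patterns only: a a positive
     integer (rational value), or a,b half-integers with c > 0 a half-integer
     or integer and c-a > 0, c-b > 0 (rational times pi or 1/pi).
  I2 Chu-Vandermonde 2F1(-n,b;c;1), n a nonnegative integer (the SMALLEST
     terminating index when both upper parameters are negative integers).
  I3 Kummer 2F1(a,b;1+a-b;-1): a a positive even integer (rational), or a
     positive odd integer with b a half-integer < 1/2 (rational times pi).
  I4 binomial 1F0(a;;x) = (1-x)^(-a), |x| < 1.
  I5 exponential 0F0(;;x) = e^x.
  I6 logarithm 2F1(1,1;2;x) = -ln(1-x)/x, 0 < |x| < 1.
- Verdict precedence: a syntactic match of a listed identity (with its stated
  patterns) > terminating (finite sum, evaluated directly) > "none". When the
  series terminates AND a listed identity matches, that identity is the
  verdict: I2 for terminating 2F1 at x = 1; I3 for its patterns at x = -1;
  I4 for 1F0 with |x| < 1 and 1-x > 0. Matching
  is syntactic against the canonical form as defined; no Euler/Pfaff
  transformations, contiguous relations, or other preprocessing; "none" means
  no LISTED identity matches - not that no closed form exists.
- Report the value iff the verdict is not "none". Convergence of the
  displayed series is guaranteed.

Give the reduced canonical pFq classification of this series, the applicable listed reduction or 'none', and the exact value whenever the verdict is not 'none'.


Prefactor 5/3, argument -1: 2F1 with upper {-4/3, 2} over lower {13/3}. Verdict: the Kummer evaluation I3 matches (x = -1; c = 13/3 equals 1+a-b for upper {-4/3, 2}: listed pattern). Sum: 25/9.

Structural cue: with t_0 = 5/3, the running product (C = 5/3) telescopes to a rising factorial.
Consecutive-term ratio: r(k) = (-1) * (k-4/3) (k+2) / [(k+13/3) (k+1)] - poly over poly, x = (-1) from leading terms; C = 5/3 at k = 0.


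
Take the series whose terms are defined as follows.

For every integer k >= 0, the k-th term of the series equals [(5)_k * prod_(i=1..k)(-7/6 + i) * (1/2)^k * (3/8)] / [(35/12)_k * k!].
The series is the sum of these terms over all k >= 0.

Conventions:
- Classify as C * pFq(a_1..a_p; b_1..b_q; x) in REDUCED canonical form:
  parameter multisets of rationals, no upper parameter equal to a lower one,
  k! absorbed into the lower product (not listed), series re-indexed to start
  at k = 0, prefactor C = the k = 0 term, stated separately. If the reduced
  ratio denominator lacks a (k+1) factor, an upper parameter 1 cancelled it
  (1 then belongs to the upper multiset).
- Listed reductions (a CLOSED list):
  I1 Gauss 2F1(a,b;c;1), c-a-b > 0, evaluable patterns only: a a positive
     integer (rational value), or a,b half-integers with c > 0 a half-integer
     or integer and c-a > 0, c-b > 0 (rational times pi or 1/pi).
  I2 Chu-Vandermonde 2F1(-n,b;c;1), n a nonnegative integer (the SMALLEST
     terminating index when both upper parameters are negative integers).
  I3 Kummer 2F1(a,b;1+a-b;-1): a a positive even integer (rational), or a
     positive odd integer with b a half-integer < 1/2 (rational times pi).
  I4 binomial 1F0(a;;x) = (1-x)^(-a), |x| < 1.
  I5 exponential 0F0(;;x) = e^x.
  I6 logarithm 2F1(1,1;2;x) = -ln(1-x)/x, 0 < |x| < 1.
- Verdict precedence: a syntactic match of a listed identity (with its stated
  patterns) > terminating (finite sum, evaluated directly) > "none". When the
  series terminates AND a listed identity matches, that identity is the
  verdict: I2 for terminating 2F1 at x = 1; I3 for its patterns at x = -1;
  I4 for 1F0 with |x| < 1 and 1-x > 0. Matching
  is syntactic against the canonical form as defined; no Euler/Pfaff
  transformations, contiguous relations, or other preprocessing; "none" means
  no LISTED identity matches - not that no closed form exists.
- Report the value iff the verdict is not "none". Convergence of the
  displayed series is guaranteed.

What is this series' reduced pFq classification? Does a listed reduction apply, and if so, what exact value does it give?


The series (x = 1/2) is 2F1: upper {-1/6, 5}, lower {35/12}, prefactor 3/8. Verdict: none. Every listed pattern misses the 2F1 form at 1/2, upper {-1/6, 5}.

The tell: with t_0 = 3/8, the running product (C = 3/8, x = 1/2) telescopes to a rising factorial.
Adjacent-term ratio: r(k) = (1/2) * (k-1/6) (k+5) / [(k+35/12) (k+1)] - rational in k. x = (1/2); t_0 = 3/8; negate the roots.


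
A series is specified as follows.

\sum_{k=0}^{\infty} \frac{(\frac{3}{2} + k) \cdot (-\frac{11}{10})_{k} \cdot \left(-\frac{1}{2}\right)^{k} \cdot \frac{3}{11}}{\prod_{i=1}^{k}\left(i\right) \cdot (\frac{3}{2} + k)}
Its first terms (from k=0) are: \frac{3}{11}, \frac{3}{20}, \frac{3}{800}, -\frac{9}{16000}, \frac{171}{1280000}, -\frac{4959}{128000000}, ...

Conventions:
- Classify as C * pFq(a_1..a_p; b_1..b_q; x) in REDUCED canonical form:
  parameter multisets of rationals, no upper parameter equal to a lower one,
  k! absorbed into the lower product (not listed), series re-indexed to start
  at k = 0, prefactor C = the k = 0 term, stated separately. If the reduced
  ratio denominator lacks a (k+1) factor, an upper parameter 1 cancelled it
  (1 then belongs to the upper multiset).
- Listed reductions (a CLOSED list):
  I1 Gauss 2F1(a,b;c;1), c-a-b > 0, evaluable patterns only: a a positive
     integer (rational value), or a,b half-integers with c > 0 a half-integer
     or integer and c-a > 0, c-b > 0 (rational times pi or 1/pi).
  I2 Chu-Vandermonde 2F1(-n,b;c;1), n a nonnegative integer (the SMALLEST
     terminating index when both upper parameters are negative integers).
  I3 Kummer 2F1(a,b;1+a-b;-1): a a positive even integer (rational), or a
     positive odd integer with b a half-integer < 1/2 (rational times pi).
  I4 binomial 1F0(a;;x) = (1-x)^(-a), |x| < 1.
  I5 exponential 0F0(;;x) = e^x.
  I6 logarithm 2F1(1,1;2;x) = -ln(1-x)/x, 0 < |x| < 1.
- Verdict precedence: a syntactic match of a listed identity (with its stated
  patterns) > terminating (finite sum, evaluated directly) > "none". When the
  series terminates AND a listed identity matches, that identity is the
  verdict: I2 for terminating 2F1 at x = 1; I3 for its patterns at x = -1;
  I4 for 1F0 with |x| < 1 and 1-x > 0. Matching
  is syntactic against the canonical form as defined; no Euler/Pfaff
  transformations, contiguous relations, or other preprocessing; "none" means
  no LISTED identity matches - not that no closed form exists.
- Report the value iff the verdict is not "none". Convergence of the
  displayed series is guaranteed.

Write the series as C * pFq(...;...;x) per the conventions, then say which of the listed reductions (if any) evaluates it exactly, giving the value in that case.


Classification (C = \frac{3}{11}): 1F0 with upper {-\frac{11}{10}}, lower {-}, argument x = -\frac{1}{2}. Verdict: this is the binomial series (I4) (the 1F0 binomial series: exponent 11/10, x = -\frac{1}{2}). Value: \frac{3}{11} \cdot \left(\frac{3}{2}\right)^{\frac{11}{10}}.

Key observation: t_0 = \frac{3}{11} here, and k + 3/2 divides numerator and denominator alike; C = 3/11, x = -1/2 after cancelling.
Consecutive-term ratio: r(k) = -\frac{1}{2} * (k-\frac{11}{10}) / [(k+1)] ; factor over Q: parameters, x = -\frac{1}{2}, and C = \frac{3}{11}.


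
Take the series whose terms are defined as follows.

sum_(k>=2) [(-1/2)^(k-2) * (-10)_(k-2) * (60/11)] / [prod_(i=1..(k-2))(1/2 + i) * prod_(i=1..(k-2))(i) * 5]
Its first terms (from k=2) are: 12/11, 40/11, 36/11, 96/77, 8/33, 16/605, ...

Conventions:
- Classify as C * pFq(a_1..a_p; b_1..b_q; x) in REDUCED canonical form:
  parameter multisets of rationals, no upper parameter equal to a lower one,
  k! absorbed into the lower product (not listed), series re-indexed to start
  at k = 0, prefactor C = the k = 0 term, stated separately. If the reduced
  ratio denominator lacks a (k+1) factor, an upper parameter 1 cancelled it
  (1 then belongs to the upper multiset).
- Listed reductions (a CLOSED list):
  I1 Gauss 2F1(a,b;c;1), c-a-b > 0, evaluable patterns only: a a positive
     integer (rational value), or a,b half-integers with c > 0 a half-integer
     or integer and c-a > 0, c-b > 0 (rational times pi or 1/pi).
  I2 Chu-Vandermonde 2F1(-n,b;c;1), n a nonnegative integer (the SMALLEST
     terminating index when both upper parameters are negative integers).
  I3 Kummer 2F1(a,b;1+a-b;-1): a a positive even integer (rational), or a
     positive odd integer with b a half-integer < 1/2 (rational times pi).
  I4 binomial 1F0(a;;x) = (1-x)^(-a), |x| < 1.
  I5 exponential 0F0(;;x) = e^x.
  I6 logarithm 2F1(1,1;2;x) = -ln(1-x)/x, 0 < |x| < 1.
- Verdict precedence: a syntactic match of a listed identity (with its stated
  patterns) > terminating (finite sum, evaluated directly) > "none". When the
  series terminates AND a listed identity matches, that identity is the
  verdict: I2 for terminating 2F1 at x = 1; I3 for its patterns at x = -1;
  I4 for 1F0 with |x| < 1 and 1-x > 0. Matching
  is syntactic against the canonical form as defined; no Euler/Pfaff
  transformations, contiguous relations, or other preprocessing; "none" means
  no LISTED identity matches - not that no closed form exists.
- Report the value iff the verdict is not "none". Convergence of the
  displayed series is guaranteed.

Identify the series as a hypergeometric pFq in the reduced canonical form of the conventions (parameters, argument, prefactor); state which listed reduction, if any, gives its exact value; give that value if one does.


Classification (C = 12/11): 1F1 with upper {-10}, lower {3/2}, argument x = -1/2. Verdict: terminating - upper -10 stops the sum at k = 10; the 11 terms are added exactly. Hence: 479810771584/50414138775.

First insight: with t_0 = 12/11, the constant factors (C = 12/11) combine into one prefactor.
Adjacent-term ratio: r(k) = (-1/2) * (k-10) / [(k+3/2) (k+1)] - rational in k. x = (-1/2); t_0 = 12/11; negate the roots.


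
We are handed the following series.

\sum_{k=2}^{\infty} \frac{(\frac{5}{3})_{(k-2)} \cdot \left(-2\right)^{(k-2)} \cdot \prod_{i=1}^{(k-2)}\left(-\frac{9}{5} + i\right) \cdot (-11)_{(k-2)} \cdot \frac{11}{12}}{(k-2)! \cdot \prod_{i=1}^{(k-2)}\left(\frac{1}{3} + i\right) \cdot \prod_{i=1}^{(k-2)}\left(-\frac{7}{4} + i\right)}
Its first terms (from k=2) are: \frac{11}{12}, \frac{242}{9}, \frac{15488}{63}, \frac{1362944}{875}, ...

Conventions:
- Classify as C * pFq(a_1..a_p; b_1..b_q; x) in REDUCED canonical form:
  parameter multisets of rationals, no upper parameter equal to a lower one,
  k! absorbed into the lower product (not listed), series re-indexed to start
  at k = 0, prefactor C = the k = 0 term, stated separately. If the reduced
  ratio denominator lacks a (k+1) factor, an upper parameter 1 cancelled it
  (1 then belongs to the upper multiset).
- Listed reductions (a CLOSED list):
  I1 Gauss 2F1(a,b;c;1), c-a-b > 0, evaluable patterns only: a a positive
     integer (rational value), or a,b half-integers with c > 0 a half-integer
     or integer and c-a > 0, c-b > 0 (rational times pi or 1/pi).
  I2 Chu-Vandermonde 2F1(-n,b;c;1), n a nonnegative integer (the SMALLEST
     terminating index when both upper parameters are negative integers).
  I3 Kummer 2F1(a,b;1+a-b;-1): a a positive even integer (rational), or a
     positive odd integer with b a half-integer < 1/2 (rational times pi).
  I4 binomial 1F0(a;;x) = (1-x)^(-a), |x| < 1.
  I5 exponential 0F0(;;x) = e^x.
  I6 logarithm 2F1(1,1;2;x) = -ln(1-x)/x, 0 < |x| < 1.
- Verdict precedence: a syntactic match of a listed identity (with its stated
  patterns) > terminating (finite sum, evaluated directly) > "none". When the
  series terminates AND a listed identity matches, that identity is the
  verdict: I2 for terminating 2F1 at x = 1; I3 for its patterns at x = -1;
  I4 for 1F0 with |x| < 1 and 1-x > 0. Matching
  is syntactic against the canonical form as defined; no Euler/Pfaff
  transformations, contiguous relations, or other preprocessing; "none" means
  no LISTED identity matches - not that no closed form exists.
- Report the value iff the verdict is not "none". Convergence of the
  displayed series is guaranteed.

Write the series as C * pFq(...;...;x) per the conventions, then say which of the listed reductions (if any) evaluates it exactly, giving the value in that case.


This is \frac{11}{12} * 3F2(-11, -\frac{4}{5}, \frac{5}{3}; -\frac{3}{4}, \frac{4}{3}; -2) in reduced canonical form. Verdict: terminating - upper -11 stops the sum at k = 11; the 12 terms are added exactly. Value: \frac{36977717334340057631741}{147928637695312500}.

Key observation: with t_0 = \frac{11}{12}, the lower running product (prefactor 11/12) is a rising factorial.
Consecutive-term ratio: r(k) = -2 * (k-11) (k-\frac{4}{5}) (k+\frac{5}{3}) / [(k-\frac{3}{4}) (k+\frac{4}{3}) (k+1)] - poly over poly, x = -2 from leading terms; C = \frac{11}{12} at k = 0.


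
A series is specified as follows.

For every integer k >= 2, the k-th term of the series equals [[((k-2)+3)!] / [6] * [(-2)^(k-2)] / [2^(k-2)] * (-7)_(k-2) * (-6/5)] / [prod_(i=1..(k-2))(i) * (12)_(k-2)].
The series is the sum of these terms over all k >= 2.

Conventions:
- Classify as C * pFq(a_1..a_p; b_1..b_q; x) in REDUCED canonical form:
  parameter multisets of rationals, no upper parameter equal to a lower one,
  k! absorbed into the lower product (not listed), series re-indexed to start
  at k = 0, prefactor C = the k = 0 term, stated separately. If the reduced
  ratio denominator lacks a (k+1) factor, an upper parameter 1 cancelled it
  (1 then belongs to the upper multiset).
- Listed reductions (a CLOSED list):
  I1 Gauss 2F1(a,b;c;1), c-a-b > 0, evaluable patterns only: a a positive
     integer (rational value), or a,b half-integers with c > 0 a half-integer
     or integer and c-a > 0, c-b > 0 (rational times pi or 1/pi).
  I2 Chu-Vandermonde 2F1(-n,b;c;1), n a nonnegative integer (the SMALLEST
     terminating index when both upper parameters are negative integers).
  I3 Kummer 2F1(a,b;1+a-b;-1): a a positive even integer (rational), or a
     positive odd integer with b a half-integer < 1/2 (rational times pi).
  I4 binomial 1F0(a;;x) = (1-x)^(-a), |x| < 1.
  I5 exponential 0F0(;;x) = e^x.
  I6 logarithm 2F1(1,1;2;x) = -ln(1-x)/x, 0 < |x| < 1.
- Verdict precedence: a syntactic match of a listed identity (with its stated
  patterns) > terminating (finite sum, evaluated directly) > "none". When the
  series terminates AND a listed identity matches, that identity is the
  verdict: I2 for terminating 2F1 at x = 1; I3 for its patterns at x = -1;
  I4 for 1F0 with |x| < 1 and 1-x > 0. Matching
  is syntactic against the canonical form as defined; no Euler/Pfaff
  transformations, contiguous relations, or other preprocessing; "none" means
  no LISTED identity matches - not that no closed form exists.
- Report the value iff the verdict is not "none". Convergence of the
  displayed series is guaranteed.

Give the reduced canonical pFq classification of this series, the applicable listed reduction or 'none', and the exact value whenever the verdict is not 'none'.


x = -1 here; the reduced form reads 2F1, upper {-7, 4}, lower {12}, C = -6/5. Verdict: this is Kummer (I3) (x = -1; c = 12 equals 1+a-b for upper {-7, 4}: listed pattern). Sum: -11.

First insight: x = (-1) and the factorial ratio (C = -6/5) (k+a-1)!/(a-1)! is a rising factorial (a)_k.
Adjacent-term ratio: r(k) = (-1) * (k-7) (k+4) / [(k+12) (k+1)] ; factor over Q: parameters, x = (-1), and C = -6/5.


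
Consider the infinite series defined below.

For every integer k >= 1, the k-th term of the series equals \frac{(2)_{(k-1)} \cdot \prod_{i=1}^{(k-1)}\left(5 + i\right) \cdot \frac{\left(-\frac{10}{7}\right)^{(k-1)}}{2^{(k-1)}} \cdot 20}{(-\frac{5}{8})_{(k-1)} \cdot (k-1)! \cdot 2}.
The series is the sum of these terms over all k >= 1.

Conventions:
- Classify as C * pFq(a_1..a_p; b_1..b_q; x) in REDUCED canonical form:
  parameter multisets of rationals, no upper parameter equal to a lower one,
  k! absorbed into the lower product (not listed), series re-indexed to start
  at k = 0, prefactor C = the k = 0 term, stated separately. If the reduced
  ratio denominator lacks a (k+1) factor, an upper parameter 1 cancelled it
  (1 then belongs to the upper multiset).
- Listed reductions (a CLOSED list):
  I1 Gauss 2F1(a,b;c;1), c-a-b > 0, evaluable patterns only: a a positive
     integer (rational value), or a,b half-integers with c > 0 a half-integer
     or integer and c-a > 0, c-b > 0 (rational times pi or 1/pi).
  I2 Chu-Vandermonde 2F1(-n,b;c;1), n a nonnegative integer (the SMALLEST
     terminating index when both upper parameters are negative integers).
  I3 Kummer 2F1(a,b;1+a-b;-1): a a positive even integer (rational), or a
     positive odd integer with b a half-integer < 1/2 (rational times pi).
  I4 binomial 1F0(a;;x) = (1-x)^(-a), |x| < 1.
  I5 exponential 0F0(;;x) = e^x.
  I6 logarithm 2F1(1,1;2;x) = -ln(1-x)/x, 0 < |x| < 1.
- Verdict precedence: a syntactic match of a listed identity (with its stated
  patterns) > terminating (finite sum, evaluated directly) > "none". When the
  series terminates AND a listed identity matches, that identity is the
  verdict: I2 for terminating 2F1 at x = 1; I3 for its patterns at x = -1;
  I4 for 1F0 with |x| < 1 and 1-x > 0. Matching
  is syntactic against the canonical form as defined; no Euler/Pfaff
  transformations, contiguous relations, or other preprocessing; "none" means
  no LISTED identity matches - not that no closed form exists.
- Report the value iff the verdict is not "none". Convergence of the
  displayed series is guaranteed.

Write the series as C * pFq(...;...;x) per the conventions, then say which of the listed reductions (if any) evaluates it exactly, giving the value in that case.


The series (x = -\frac{5}{7}) is 2F1: upper {2, 6}, lower {-\frac{5}{8}}, prefactor 10. Verdict: none - this 2F1 at x = -\frac{5}{7} matches no listed pattern, and upper {2, 6} holds no stopper.

First insight: with t_0 = 10, the running product (C = 10) telescopes to a rising factorial.
Adjacent-term ratio: r(k) = -\frac{5}{7} * (k+2) (k+6) / [(k-\frac{5}{8}) (k+1)] ; factor over Q: parameters, x = -\frac{5}{7}, and C = 10.


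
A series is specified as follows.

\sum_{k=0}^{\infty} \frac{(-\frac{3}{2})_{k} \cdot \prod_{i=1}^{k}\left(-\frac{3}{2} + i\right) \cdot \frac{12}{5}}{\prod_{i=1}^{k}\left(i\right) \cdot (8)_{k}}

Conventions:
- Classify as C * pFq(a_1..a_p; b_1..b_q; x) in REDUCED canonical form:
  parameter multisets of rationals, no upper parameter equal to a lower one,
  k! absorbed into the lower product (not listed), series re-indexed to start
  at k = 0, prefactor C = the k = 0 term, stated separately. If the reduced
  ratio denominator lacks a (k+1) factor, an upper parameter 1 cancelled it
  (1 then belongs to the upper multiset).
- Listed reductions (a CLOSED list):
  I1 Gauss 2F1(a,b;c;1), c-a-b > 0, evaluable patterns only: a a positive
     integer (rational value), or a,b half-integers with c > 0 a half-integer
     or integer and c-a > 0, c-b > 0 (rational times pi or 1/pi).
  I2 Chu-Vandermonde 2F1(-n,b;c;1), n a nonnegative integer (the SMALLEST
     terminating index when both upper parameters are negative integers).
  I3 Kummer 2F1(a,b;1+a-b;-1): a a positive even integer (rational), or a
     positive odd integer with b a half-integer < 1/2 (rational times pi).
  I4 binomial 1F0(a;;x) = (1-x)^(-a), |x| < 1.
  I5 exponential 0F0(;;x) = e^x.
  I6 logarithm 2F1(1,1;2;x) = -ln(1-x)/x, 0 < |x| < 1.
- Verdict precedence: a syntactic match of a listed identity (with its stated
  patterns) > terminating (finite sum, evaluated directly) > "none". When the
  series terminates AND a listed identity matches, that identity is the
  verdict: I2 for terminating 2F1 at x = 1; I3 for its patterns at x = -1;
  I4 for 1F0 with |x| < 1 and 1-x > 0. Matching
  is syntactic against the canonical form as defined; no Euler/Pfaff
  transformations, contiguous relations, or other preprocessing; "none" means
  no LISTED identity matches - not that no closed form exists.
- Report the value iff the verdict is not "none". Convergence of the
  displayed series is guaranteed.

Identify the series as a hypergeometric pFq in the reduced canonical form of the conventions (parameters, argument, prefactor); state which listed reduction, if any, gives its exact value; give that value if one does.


Classification (C = \frac{12}{5}): 2F1 with upper {-\frac{3}{2}, -\frac{1}{2}}, lower {8}, argument x = 1. Verdict: Gauss (I1, half-integer pattern) applies (x = 1; upper {-\frac{3}{2}, -\frac{1}{2}} half-integers, c = 8 in the evaluable pattern). Exact value: \frac{1073741824}{130362375} / \pi.

First insight: x = 1 and the running product (prefactor 12/5) telescopes to a rising factorial.
Term ratio: r(k) = 1 * (k-\frac{3}{2}) (k-\frac{1}{2}) / [(k+8) (k+1)] ; factor over Q: parameters, x = 1, and C = \frac{12}{5}.


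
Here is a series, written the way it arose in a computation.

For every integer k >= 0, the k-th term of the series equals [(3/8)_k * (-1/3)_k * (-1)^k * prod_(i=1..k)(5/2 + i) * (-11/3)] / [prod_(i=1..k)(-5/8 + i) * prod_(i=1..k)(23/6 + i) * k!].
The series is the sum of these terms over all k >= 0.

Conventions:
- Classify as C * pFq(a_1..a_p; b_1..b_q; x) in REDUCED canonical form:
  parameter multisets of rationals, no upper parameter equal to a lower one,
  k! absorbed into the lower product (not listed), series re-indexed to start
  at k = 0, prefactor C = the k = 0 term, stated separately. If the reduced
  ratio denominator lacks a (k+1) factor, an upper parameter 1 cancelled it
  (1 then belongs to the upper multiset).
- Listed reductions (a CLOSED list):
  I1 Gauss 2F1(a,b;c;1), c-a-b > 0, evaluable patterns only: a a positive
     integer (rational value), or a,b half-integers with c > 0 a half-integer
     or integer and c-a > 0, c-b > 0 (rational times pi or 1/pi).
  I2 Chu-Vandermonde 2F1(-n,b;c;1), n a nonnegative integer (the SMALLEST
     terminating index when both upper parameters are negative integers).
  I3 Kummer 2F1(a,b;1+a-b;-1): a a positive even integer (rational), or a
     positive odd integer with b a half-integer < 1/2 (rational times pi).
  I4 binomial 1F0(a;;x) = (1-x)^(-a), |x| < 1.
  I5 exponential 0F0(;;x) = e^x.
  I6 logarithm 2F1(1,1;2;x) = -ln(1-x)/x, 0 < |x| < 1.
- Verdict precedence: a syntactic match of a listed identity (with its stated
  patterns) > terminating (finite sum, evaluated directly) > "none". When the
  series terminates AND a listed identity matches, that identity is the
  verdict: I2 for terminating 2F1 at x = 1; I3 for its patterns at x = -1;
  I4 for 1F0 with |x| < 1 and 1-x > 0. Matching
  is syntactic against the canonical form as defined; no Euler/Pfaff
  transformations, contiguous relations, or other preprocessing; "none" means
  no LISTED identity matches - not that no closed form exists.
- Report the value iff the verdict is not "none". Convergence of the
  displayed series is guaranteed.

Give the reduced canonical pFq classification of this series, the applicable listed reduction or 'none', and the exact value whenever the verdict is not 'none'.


With C = -11/3: the canonical form is 2F1(-1/3, 7/2; 29/6; -1). Verdict: no listed reduction: x = -1 and upper {-1/3, 7/2} fail every I1-I6 pattern.

Structural cue: t_0 being -11/3, the lower running product (C = -11/3) is a rising factorial.
Step ratio: r(k) = (-1) * (k-1/3) (k+7/2) / [(k+29/6) (k+1)] - poly over poly, x = (-1) from leading terms; C = -11/3 at k = 0.


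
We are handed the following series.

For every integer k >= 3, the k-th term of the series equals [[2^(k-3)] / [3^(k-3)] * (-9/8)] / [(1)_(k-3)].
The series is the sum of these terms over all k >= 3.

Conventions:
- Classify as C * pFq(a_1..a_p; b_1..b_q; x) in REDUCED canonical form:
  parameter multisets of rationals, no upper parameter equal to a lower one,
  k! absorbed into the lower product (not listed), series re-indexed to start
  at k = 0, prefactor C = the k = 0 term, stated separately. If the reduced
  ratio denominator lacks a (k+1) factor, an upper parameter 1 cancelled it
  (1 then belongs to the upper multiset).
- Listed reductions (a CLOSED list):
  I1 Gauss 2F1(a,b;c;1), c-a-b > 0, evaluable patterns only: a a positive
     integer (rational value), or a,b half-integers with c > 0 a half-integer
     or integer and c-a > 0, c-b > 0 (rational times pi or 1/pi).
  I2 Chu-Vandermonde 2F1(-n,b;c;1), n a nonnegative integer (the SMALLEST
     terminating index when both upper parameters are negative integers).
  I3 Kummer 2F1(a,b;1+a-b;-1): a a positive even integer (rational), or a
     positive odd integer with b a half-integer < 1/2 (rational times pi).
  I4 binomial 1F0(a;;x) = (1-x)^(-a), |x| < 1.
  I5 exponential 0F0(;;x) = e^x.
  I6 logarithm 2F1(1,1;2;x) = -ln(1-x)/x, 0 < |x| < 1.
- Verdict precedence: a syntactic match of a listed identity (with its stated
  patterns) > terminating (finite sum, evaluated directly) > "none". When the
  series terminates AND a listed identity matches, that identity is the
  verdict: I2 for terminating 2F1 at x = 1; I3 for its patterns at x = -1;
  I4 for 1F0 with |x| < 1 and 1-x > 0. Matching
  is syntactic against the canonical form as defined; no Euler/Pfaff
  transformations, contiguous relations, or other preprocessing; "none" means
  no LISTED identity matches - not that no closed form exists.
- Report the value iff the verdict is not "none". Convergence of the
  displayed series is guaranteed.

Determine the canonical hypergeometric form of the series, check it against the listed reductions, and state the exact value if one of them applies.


x = 2/3 here; the reduced form reads 0F0, upper {-}, lower {-}, C = -9/8. Verdict: the exponential series (I5) applies (the 0F0 exponential series at x = 2/3). Sum: (-9/8) * e^(2/3).

Key observation: t_0 being -9/8, (1)_k (C = -9/8) is k! itself.
Ratio: r(k) = (2/3) * 1 / [(k+1)] - rational in k, leading ratio (2/3); with t_0 = -9/8, classification follows.
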